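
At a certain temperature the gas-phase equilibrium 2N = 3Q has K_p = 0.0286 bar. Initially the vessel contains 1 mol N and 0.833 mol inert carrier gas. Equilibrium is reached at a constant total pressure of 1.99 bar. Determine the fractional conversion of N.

X = 0.177

Basis: 1 mol N initially; let X = conversion of N. Extent ξ = 0.5X.
At extent ξ: n_N = 1 − X; n_Q = 1.5X; n_I = 0.833 (inert).
Total moles n_T = 1.83 + 0.5X.
Mole fractions y_i = n_i/n_T; K_p = p_Q^3 / (p_N^2) with p_i = y_i·P.
Substituting and setting equal to 0.0286 bar gives a polynomial in X; the root in (0,1) is X = 0.177.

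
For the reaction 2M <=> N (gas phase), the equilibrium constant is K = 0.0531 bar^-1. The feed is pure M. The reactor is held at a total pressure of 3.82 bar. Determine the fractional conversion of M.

X = 0.257

Let X = conversion of M (basis 1 mol M); extent of reaction ξ = 0.5X.
Mole table: n_M = 1 − X; n_N = 0.5X.
Summing: n_T = 1 − 0.5X.
y_i = n_i/n_T, p_i = y_i·P. K = p_N / (p_M^2).
This yields a degree-2 equation in X; solving on (0,1), X = 0.257.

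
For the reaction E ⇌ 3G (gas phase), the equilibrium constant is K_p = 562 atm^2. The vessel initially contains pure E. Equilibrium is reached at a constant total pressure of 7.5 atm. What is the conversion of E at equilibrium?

X = 0.797

Take 1 mol E as basis and let X be its fractional conversion, so ξ = X.
Mole table: n_E = 1 − X; n_G = 3X.
Summing: n_T = 1 + 2X.
Mole fractions y_i = n_i/n_T; K_p = p_G^3 / (p_E) with p_i = y_i·P.
Setting this equal to 562 atm^2 and taking the physical root (0 < X < 1) gives X = 0.797.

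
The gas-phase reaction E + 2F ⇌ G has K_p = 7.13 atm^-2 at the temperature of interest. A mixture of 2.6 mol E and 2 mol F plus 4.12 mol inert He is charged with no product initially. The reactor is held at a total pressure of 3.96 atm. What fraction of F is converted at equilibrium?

X = 0.779

Take 2 mol F as basis and let X be its fractional conversion, so ξ = X.
Mole table: n_E = 2.6 − X; n_F = 2 − 2X; n_G = X; n_I = 4.12 (inert).
Summing: n_T = 8.72 − 2X.
Mole fractions y_i = n_i/n_T; K_p = p_G / (p_E p_F^2) with p_i = y_i·P.
Setting this equal to 7.13 atm^-2 and taking the physical root (0 < X < 1) gives X = 0.779.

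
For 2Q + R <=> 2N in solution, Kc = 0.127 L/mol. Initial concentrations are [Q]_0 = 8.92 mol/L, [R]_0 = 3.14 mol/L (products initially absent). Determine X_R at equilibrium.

X = 0.452

Let X = conversion of R; extent ξ = 3.14·X mol/L.
Concentrations: [Q] = 8.92 − 6.28X; [R] = 3.14 − 3.14X; [N] = 6.28X.
Kc = [N]^2 / ([Q]^2 [R]).
Setting equal to 0.127 and solving for X on (0,1) gives X = 0.452.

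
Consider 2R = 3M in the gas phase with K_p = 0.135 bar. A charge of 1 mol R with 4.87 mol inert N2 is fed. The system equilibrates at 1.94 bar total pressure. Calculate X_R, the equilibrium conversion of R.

Let X = conversion of R (basis 1 mol R); extent of reaction ξ = 0.5X.
At extent ξ: n_R = 1 − X; n_M = 1.5X; n_I = 4.87 (inert).
Summing: n_T = 5.87 + 0.5X.
With p_i = (n_i/n_T)P, K_p = p_M^3 / (p_R^2).
This yields a degree-3 equation in X; solving on (0,1), X = 0.368.

X = 0.368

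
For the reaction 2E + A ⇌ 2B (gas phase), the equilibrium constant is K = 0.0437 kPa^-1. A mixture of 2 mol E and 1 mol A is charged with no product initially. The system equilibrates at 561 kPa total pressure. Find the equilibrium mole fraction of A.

Take 2 mol E as basis and let X be its fractional conversion, so ξ = X.
Species balance: n_E = 2 − 2X; n_A = 1 − X; n_B = 2X.
n_T = Σnᵢ = 3 − X.
y_i = n_i/n_T, p_i = y_i·P. K = p_B^2 / (p_E^2 p_A).
Setting this equal to 0.0437 kPa^-1 and taking the physical root (0 < X < 1) gives X = 0.655.
Then n_A = 0.345, n_T = 2.34, so y_A = 0.147.

y_A = 0.147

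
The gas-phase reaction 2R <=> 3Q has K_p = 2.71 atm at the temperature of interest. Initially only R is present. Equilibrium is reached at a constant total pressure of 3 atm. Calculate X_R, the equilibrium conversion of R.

X = 0.459

Let X = conversion of R (basis 1 mol R); extent of reaction ξ = 0.5X.
Moles: n_R = 1 − X; n_Q = 1.5X.
Total moles n_T = 1 + 0.5X.
y_i = n_i/n_T, p_i = y_i·P. K_p = p_Q^3 / (p_R^2).
Setting this equal to 2.71 atm and taking the physical root (0 < X < 1) gives X = 0.459.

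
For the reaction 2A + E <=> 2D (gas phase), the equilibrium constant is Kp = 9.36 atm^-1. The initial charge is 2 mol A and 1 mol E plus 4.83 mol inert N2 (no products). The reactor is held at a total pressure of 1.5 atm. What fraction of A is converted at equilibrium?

X = 0.496

Take 2 mol A as basis and let X be its fractional conversion, so ξ = X.
At extent ξ: n_A = 2 − 2X; n_E = 1 − X; n_D = 2X; n_I = 4.83 (inert).
Total moles n_T = 7.83 − X.
Mole fractions y_i = n_i/n_T; Kp = p_D^2 / (p_A^2 p_E) with p_i = y_i·P.
Setting this equal to 9.36 atm^-1 and taking the physical root (0 < X < 1) gives X = 0.496.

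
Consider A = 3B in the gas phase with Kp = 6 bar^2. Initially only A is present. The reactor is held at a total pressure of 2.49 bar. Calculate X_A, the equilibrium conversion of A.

Basis: 1 mol A initially; let X = conversion of A. Extent ξ = X.
Mole table: n_A = 1 − X; n_B = 3X.
n_T = Σnᵢ = 1 + 2X.
Mole fractions y_i = n_i/n_T; Kp = p_B^3 / (p_A) with p_i = y_i·P.
This yields a degree-3 equation in X; solving on (0,1), X = 0.412.

X = 0.412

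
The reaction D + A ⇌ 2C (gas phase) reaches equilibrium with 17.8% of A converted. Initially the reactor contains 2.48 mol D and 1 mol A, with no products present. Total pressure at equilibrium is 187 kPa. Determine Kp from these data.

Let X = conversion of A (basis 1 mol A); extent of reaction ξ = X.
At extent ξ: n_D = 2.48 − X; n_A = 1 − X; n_C = 2X.
Total moles n_T = 3.48 (Δν = 0, constant).
At X = 0.178: n_D = 2.3, n_A = 0.822, n_C = 0.356, n_T = 3.48.
p_i = (n_i/n_T)·P. Kp = p_C^2 / (p_D p_A) = 0.067.

Kp = 0.067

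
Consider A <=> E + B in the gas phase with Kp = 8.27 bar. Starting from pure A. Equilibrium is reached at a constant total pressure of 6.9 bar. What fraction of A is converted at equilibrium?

X = 0.738

Take 1 mol A as basis and let X be its fractional conversion, so ξ = X.
Mole table: n_A = 1 − X; n_E = X; n_B = X.
Summing: n_T = 1 + X.
y_i = n_i/n_T, p_i = y_i·P. Kp = p_E p_B / (p_A).
Equating to 8.27 bar and solving on 0 < X < 1: X = 0.738.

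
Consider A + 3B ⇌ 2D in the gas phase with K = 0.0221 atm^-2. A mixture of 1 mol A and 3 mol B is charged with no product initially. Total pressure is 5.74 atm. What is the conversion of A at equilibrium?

X = 0.311

Let X = conversion of A (basis 1 mol A); extent of reaction ξ = X.
At extent ξ: n_A = 1 − X; n_B = 3 − 3X; n_D = 2X.
Total moles n_T = 4 − 2X.
Mole fractions y_i = n_i/n_T; K = p_D^2 / (p_A p_B^3) with p_i = y_i·P.
Equating to 0.0221 atm^-2 and solving on 0 < X < 1: X = 0.311.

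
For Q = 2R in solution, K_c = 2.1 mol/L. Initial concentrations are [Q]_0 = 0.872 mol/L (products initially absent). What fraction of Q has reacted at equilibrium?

Let X = conversion of Q; extent ξ = 0.872·X mol/L.
Concentrations: [Q] = 0.872 − 0.872X; [R] = 1.74X.
K_c = [R]^2 / ([Q]).
This equals 2.1 at X = 0.531 (the root in 0 < X < 1).

X = 0.531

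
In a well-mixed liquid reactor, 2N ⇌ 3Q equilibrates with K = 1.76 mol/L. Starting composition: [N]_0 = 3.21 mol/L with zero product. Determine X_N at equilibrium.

Let X = conversion of N; extent ξ = 3.21X/2 mol/L.
Concentrations: [N] = 3.21 − 3.21X; [Q] = 4.81X.
K = [Q]^3 / ([N]^2).
Solving K = 1.76 for X ∈ (0,1): X = 0.392.

X = 0.392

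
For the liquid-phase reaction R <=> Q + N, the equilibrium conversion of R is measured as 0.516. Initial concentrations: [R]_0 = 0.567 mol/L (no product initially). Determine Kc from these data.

Kc = 0.312 mol/L

Let X = conversion of R.
Concentrations: [R] = 0.567 − 0.567X; [Q] = 0.567X; [N] = 0.567X.
At X = 0.516: [R] = 0.274, [Q] = 0.293, [N] = 0.293.
Kc = [Q] [N] / ([R]) = 0.312 mol/L.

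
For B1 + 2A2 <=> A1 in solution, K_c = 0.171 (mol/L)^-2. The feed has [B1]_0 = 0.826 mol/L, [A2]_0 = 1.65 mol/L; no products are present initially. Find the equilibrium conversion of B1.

X = 0.220

Let X = conversion of B1; extent ξ = 0.826·X mol/L.
Concentrations: [B1] = 0.826 − 0.826X; [A2] = 1.65 − 1.65X; [A1] = 0.826X.
K_c = [A1] / ([B1] [A2]^2).
Setting equal to 0.171 and solving for X on (0,1) gives X = 0.220.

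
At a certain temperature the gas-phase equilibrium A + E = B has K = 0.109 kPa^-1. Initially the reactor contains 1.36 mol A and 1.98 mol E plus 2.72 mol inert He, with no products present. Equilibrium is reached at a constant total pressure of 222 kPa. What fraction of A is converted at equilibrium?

X = 0.811

Let X = conversion of A (basis 1.36 mol A); extent of reaction ξ = 1.36X.
At extent ξ: n_A = 1.36 − 1.36X; n_E = 1.98 − 1.36X; n_B = 1.36X; n_I = 2.72 (inert).
Total moles n_T = 6.06 − 1.36X.
Mole fractions y_i = n_i/n_T; K = p_B / (p_A p_E) with p_i = y_i·P.
Setting this equal to 0.109 kPa^-1 and taking the physical root (0 < X < 1) gives X = 0.811.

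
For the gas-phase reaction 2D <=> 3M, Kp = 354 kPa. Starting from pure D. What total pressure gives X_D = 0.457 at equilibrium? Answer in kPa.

Basis: 1 mol D initially; let X = conversion of D. Extent ξ = 0.5X.
Mole table: n_D = 1 − X; n_M = 1.5X.
Total moles n_T = 1 + 0.5X.
Kp = p_M^3 / (p_D^2) with p_i = (n_i/n_T)·P.
At X = 0.457: the mole-fraction product g(X) = Π y_i^ν_i = 0.8893. Since Kp = g(X)·P^{1}, P = (Kp/g)^(1/1) = (354/0.8893)^(1/1) = 398 kPa.

P = 398 kPa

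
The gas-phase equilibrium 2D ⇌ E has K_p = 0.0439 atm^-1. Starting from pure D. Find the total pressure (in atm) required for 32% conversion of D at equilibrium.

P = 6.62 atm

Take 1 mol D as basis and let X be its fractional conversion, so ξ = 0.5X.
At extent ξ: n_D = 1 − X; n_E = 0.5X.
n_T = Σnᵢ = 1 − 0.5X.
K_p = p_E / (p_D^2) with p_i = (n_i/n_T)·P.
At X = 0.32: the mole-fraction product g(X) = Π y_i^ν_i = 0.2907. Since K_p = g(X)·P^{-1}, P = (g/K_p)^(1/1) = (0.2907/0.0439)^(1/1) = 6.62 atm.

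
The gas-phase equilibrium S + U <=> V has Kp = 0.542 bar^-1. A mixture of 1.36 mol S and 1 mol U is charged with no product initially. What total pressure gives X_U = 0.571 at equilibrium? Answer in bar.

Take 1 mol U as basis and let X be its fractional conversion, so ξ = X.
At extent ξ: n_S = 1.36 − X; n_U = 1 − X; n_V = X.
n_T = Σnᵢ = 2.36 − X.
Kp = p_V / (p_S p_U) with p_i = (n_i/n_T)·P.
At X = 0.571: the mole-fraction product g(X) = Π y_i^ν_i = 3.018. Since Kp = g(X)·P^{-1}, P = (g/Kp)^(1/1) = (3.018/0.542)^(1/1) = 5.57 bar.

P = 5.57 bar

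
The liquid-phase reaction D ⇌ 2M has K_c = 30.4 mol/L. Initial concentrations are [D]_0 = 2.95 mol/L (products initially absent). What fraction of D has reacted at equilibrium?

Let X = conversion of D; extent ξ = 2.95·X mol/L.
Concentrations: [D] = 2.95 − 2.95X; [M] = 5.9X.
K_c = [M]^2 / ([D]).
Setting equal to 30.4 and solving for X on (0,1) gives X = 0.770.

X = 0.770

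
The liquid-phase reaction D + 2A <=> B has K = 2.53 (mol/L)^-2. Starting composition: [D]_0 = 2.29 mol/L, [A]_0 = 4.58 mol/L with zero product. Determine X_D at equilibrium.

X = 0.757

Let X = conversion of D; extent ξ = 2.29·X mol/L.
Concentrations: [D] = 2.29 − 2.29X; [A] = 4.58 − 4.58X; [B] = 2.29X.
K = [B] / ([D] [A]^2).
Setting equal to 2.53 and solving for X on (0,1) gives X = 0.757.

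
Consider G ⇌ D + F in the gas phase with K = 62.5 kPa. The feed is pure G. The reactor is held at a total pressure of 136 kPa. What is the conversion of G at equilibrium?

X = 0.561

Let X = conversion of G (basis 1 mol G); extent of reaction ξ = X.
Mole table: n_G = 1 − X; n_D = X; n_F = X.
Summing: n_T = 1 + X.
With p_i = (n_i/n_T)P, K = p_D p_F / (p_G).
Setting this equal to 62.5 kPa and taking the physical root (0 < X < 1) gives X = 0.561.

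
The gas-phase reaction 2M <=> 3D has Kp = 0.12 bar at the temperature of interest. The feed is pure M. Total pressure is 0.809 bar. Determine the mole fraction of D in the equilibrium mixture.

y_D = 0.383

Basis: 1 mol M initially; let X = conversion of M. Extent ξ = 0.5X.
At extent ξ: n_M = 1 − X; n_D = 1.5X.
Total moles n_T = 1 + 0.5X.
With p_i = (n_i/n_T)P, Kp = p_D^3 / (p_M^2).
This yields a degree-3 equation in X; solving on (0,1), X = 0.293.
Then n_D = 0.44, n_T = 1.15, so y_D = 0.383.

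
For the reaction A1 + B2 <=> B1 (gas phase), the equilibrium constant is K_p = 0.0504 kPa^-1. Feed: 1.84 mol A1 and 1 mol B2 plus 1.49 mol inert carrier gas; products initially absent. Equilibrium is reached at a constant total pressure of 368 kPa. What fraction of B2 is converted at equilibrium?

X = 0.841

Take 1 mol B2 as basis and let X be its fractional conversion, so ξ = X.
Moles: n_A1 = 1.84 − X; n_B2 = 1 − X; n_B1 = X; n_I = 1.49 (inert).
Summing: n_T = 4.33 − X.
y_i = n_i/n_T, p_i = y_i·P. K_p = p_B1 / (p_A1 p_B2).
Setting this equal to 0.0504 kPa^-1 and taking the physical root (0 < X < 1) gives X = 0.841.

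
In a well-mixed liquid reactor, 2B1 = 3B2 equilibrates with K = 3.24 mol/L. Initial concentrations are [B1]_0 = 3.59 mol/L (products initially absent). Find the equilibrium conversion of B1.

X = 0.438

Let X = conversion of B1; extent ξ = 3.59X/2 mol/L.
Concentrations: [B1] = 3.59 − 3.59X; [B2] = 5.38X.
K = [B2]^3 / ([B1]^2).
Setting equal to 3.24 and solving for X on (0,1) gives X = 0.438.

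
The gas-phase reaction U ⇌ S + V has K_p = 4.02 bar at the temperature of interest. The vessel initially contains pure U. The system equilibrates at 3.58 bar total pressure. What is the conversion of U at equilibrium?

X = 0.727

Let X = conversion of U (basis 1 mol U); extent of reaction ξ = X.
Moles: n_U = 1 − X; n_S = X; n_V = X.
Total moles n_T = 1 + X.
Mole fractions y_i = n_i/n_T; K_p = p_S p_V / (p_U) with p_i = y_i·P.
This yields a degree-2 equation in X; solving on (0,1), X = 0.727.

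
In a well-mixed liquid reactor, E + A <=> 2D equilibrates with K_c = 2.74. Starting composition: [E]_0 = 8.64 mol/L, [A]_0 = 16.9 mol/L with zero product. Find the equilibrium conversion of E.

Let X = conversion of E; extent ξ = 8.64·X mol/L.
Concentrations: [E] = 8.64 − 8.64X; [A] = 16.9 − 8.64X; [D] = 17.3X.
K_c = [D]^2 / ([E] [A]).
This equals 2.74 at X = 0.605 (the root in 0 < X < 1).

X = 0.605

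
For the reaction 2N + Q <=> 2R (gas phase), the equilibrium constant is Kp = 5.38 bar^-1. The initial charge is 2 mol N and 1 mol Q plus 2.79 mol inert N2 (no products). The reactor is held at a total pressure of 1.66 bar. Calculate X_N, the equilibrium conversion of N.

Basis: 2 mol N initially; let X = conversion of N. Extent ξ = X.
At extent ξ: n_N = 2 − 2X; n_Q = 1 − X; n_R = 2X; n_I = 2.79 (inert).
Total moles n_T = 5.79 − X.
Mole fractions y_i = n_i/n_T; Kp = p_R^2 / (p_N^2 p_Q) with p_i = y_i·P.
This yields a degree-3 equation in X; solving on (0,1), X = 0.483.

X = 0.483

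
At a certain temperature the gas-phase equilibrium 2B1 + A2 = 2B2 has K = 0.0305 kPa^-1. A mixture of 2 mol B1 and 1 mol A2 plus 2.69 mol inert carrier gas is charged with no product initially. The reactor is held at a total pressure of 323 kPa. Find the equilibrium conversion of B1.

X = 0.495

Take 2 mol B1 as basis and let X be its fractional conversion, so ξ = X.
Species balance: n_B1 = 2 − 2X; n_A2 = 1 − X; n_B2 = 2X; n_I = 2.69 (inert).
Total moles n_T = 5.69 − X.
With p_i = (n_i/n_T)P, K = p_B2^2 / (p_B1^2 p_A2).
Setting this equal to 0.0305 kPa^-1 and taking the physical root (0 < X < 1) gives X = 0.495.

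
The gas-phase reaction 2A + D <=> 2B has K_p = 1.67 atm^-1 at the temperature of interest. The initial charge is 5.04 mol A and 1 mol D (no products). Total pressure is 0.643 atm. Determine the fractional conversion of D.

X = 0.568

Take 1 mol D as basis and let X be its fractional conversion, so ξ = X.
Moles: n_A = 5.04 − 2X; n_D = 1 − X; n_B = 2X.
n_T = Σnᵢ = 6.04 − X.
y_i = n_i/n_T, p_i = y_i·P. K_p = p_B^2 / (p_A^2 p_D).
Equating to 1.67 atm^-1 and solving on 0 < X < 1: X = 0.568.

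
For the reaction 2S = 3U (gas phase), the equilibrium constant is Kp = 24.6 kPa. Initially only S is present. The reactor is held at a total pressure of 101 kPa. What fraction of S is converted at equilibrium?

X = 0.334

Take 1 mol S as basis and let X be its fractional conversion, so ξ = 0.5X.
Moles: n_S = 1 − X; n_U = 1.5X.
Summing: n_T = 1 + 0.5X.
y_i = n_i/n_T, p_i = y_i·P. Kp = p_U^3 / (p_S^2).
This yields a degree-3 equation in X; solving on (0,1), X = 0.334.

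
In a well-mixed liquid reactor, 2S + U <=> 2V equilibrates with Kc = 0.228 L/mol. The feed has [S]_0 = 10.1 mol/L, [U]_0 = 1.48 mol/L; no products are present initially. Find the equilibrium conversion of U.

X = 0.758

Let X = conversion of U; extent ξ = 1.48·X mol/L.
Concentrations: [S] = 10.1 − 2.96X; [U] = 1.48 − 1.48X; [V] = 2.96X.
Kc = [V]^2 / ([S]^2 [U]).
Solving Kc = 0.228 for X ∈ (0,1): X = 0.758.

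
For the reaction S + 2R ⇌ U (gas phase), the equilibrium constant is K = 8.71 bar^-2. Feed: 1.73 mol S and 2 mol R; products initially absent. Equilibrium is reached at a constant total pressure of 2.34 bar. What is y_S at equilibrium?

y_S = 0.433

Basis: 2 mol R initially; let X = conversion of R. Extent ξ = X.
At extent ξ: n_S = 1.73 − X; n_R = 2 − 2X; n_U = X.
Total moles n_T = 3.73 − 2X.
Mole fractions y_i = n_i/n_T; K = p_U / (p_S p_R^2) with p_i = y_i·P.
This yields a degree-3 equation in X; solving on (0,1), X = 0.855.
Then n_S = 0.875, n_T = 2.02, so y_S = 0.433.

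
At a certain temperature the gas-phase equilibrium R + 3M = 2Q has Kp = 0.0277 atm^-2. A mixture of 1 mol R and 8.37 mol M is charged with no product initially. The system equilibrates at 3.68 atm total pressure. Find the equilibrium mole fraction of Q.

Let X = conversion of R (basis 1 mol R); extent of reaction ξ = X.
At extent ξ: n_R = 1 − X; n_M = 8.37 − 3X; n_Q = 2X.
Total moles n_T = 9.37 − 2X.
Mole fractions y_i = n_i/n_T; Kp = p_Q^2 / (p_R p_M^3) with p_i = y_i·P.
Equating to 0.0277 atm^-2 and solving on 0 < X < 1: X = 0.479.
Then n_Q = 0.959, n_T = 8.41, so y_Q = 0.114.

y_Q = 0.114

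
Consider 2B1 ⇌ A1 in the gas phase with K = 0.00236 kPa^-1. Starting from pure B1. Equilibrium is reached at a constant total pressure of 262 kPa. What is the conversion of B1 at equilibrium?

Let X = conversion of B1 (basis 1 mol B1); extent of reaction ξ = 0.5X.
Moles: n_B1 = 1 − X; n_A1 = 0.5X.
Summing: n_T = 1 − 0.5X.
With p_i = (n_i/n_T)P, K = p_A1 / (p_B1^2).
Setting this equal to 0.00236 kPa^-1 and taking the physical root (0 < X < 1) gives X = 0.463.

X = 0.463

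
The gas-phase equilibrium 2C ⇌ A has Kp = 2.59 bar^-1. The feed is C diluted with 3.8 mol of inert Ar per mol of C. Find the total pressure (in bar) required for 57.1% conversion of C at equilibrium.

Take 1 mol C as basis and let X be its fractional conversion, so ξ = 0.5X.
Moles: n_C = 1 − X; n_A = 0.5X; n_I = 3.8 (inert).
Summing: n_T = 4.8 − 0.5X.
Kp = p_A / (p_C^2) with p_i = (n_i/n_T)·P.
At X = 0.571: the mole-fraction product g(X) = Π y_i^ν_i = 7.003. Since Kp = g(X)·P^{-1}, P = (g/Kp)^(1/1) = (7.003/2.59)^(1/1) = 2.7 bar.

P = 2.7 bar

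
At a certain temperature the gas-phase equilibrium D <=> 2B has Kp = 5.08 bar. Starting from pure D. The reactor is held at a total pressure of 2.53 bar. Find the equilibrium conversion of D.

X = 0.578

Basis: 1 mol D initially; let X = conversion of D. Extent ξ = X.
Species balance: n_D = 1 − X; n_B = 2X.
Summing: n_T = 1 + X.
y_i = n_i/n_T, p_i = y_i·P. Kp = p_B^2 / (p_D).
Setting this equal to 5.08 bar and taking the physical root (0 < X < 1) gives X = 0.578.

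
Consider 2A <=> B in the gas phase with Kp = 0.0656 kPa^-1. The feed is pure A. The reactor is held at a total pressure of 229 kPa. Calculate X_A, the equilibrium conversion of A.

Let X = conversion of A (basis 1 mol A); extent of reaction ξ = 0.5X.
Species balance: n_A = 1 − X; n_B = 0.5X.
n_T = Σnᵢ = 1 − 0.5X.
With p_i = (n_i/n_T)P, Kp = p_B / (p_A^2).
Equating to 0.0656 kPa^-1 and solving on 0 < X < 1: X = 0.872.

X = 0.872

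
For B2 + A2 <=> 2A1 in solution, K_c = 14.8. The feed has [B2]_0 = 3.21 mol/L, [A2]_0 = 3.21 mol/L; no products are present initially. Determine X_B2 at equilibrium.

X = 0.658

Let X = conversion of B2; extent ξ = 3.21·X mol/L.
Concentrations: [B2] = 3.21 − 3.21X; [A2] = 3.21 − 3.21X; [A1] = 6.42X.
K_c = [A1]^2 / ([B2] [A2]).
This equals 14.8 at X = 0.658 (the root in 0 < X < 1).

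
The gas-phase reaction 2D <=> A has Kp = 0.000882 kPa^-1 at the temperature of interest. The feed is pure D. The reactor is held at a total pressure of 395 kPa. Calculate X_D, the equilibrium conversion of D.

X = 0.354

Take 1 mol D as basis and let X be its fractional conversion, so ξ = 0.5X.
Moles: n_D = 1 − X; n_A = 0.5X.
n_T = Σnᵢ = 1 − 0.5X.
Mole fractions y_i = n_i/n_T; Kp = p_A / (p_D^2) with p_i = y_i·P.
Substituting and setting equal to 0.000882 kPa^-1 gives a polynomial in X; the root in (0,1) is X = 0.354.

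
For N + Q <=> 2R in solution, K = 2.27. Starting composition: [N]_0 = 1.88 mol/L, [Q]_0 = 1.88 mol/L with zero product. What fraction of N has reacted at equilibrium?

X = 0.430

Let X = conversion of N; extent ξ = 1.88·X mol/L.
Concentrations: [N] = 1.88 − 1.88X; [Q] = 1.88 − 1.88X; [R] = 3.76X.
K = [R]^2 / ([N] [Q]).
This equals 2.27 at X = 0.430 (the root in 0 < X < 1).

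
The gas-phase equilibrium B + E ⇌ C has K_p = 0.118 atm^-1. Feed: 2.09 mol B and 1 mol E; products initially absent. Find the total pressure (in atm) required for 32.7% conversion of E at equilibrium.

Basis: 1 mol E initially; let X = conversion of E. Extent ξ = X.
Moles: n_B = 2.09 − X; n_E = 1 − X; n_C = X.
Summing: n_T = 3.09 − X.
K_p = p_C / (p_B p_E) with p_i = (n_i/n_T)·P.
At X = 0.327: the mole-fraction product g(X) = Π y_i^ν_i = 0.7615. Since K_p = g(X)·P^{-1}, P = (g/K_p)^(1/1) = (0.7615/0.118)^(1/1) = 6.45 atm.

P = 6.45 atm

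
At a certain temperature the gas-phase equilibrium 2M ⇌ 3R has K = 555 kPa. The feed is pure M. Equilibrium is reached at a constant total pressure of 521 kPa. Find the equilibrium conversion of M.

Take 1 mol M as basis and let X be its fractional conversion, so ξ = 0.5X.
Mole table: n_M = 1 − X; n_R = 1.5X.
Summing: n_T = 1 + 0.5X.
Mole fractions y_i = n_i/n_T; K = p_R^3 / (p_M^2) with p_i = y_i·P.
Setting this equal to 555 kPa and taking the physical root (0 < X < 1) gives X = 0.475.

X = 0.475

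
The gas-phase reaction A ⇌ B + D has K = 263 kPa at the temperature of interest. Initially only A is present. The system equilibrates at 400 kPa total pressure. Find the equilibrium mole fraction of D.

Take 1 mol A as basis and let X be its fractional conversion, so ξ = X.
Moles: n_A = 1 − X; n_B = X; n_D = X.
Total moles n_T = 1 + X.
Mole fractions y_i = n_i/n_T; K = p_B p_D / (p_A) with p_i = y_i·P.
Setting this equal to 263 kPa and taking the physical root (0 < X < 1) gives X = 0.630.
Then n_D = 0.63, n_T = 1.63, so y_D = 0.386.

y_D = 0.386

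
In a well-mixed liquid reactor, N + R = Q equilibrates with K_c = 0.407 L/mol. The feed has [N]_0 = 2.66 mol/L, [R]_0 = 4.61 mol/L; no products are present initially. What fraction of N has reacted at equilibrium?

Let X = conversion of N; extent ξ = 2.66·X mol/L.
Concentrations: [N] = 2.66 − 2.66X; [R] = 4.61 − 2.66X; [Q] = 2.66X.
K_c = [Q] / ([N] [R]).
Equating to 0.407 L/mol: the physical root is X = 0.560.

X = 0.560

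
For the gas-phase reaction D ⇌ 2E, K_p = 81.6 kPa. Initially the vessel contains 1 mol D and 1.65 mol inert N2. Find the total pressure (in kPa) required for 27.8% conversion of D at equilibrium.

Basis: 1 mol D initially; let X = conversion of D. Extent ξ = X.
Moles: n_D = 1 − X; n_E = 2X; n_I = 1.65 (inert).
n_T = Σnᵢ = 2.65 + X.
K_p = p_E^2 / (p_D) with p_i = (n_i/n_T)·P.
At X = 0.278: the mole-fraction product g(X) = Π y_i^ν_i = 0.1462. Since K_p = g(X)·P^{1}, P = (K_p/g)^(1/1) = (81.6/0.1462)^(1/1) = 558 kPa.

P = 558 kPa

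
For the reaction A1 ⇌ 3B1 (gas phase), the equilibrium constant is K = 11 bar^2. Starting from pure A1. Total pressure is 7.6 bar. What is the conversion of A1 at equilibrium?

X = 0.226

Let X = conversion of A1 (basis 1 mol A1); extent of reaction ξ = X.
Mole table: n_A1 = 1 − X; n_B1 = 3X.
n_T = Σnᵢ = 1 + 2X.
y_i = n_i/n_T, p_i = y_i·P. K = p_B1^3 / (p_A1).
Substituting and setting equal to 11 bar^2 gives a polynomial in X; the root in (0,1) is X = 0.226.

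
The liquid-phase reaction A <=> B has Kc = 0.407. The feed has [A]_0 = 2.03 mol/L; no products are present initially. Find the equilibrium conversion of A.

Let X = conversion of A; extent ξ = 2.03·X mol/L.
Concentrations: [A] = 2.03 − 2.03X; [B] = 2.03X.
Kc = [B] / ([A]).
This equals 0.407 at X = 0.289 (the root in 0 < X < 1).

X = 0.289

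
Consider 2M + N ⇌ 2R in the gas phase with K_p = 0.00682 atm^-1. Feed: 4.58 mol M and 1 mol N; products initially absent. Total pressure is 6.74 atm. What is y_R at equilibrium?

y_R = 0.065

Basis: 1 mol N initially; let X = conversion of N. Extent ξ = X.
Moles: n_M = 4.58 − 2X; n_N = 1 − X; n_R = 2X.
Total moles n_T = 5.58 − X.
Mole fractions y_i = n_i/n_T; K_p = p_R^2 / (p_M^2 p_N) with p_i = y_i·P.
This yields a degree-3 equation in X; solving on (0,1), X = 0.177.
Then n_R = 0.354, n_T = 5.4, so y_R = 0.065.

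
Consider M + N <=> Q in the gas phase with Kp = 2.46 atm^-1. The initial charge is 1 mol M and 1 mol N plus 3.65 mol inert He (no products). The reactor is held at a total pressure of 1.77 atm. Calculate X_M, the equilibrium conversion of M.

X = 0.349

Let X = conversion of M (basis 1 mol M); extent of reaction ξ = X.
Moles: n_M = 1 − X; n_N = 1 − X; n_Q = X; n_I = 3.65 (inert).
n_T = Σnᵢ = 5.65 − X.
With p_i = (n_i/n_T)P, Kp = p_Q / (p_M p_N).
This yields a degree-2 equation in X; solving on (0,1), X = 0.349.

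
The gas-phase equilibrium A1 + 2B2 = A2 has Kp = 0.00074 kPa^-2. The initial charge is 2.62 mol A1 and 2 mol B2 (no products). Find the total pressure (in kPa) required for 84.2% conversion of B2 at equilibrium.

P = 235 kPa

Take 2 mol B2 as basis and let X be its fractional conversion, so ξ = X.
Mole table: n_A1 = 2.62 − X; n_B2 = 2 − 2X; n_A2 = X.
Summing: n_T = 4.62 − 2X.
Kp = p_A2 / (p_A1 p_B2^2) with p_i = (n_i/n_T)·P.
At X = 0.842: the mole-fraction product g(X) = Π y_i^ν_i = 40.88. Since Kp = g(X)·P^{-2}, P = (g/Kp)^(1/2) = (40.88/0.00074)^(1/2) = 235 kPa.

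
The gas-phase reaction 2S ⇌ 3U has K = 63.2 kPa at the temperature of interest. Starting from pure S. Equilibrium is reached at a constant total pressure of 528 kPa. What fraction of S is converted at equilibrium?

X = 0.276

Let X = conversion of S (basis 1 mol S); extent of reaction ξ = 0.5X.
Moles: n_S = 1 − X; n_U = 1.5X.
Total moles n_T = 1 + 0.5X.
Mole fractions y_i = n_i/n_T; K = p_U^3 / (p_S^2) with p_i = y_i·P.
Substituting and setting equal to 63.2 kPa gives a polynomial in X; the root in (0,1) is X = 0.276.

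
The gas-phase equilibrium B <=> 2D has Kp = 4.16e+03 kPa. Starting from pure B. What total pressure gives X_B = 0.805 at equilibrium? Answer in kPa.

Basis: 1 mol B initially; let X = conversion of B. Extent ξ = X.
Mole table: n_B = 1 − X; n_D = 2X.
Total moles n_T = 1 + X.
Kp = p_D^2 / (p_B) with p_i = (n_i/n_T)·P.
At X = 0.805: the mole-fraction product g(X) = Π y_i^ν_i = 7.364. Since Kp = g(X)·P^{1}, P = (Kp/g)^(1/1) = (4.16e+03/7.364)^(1/1) = 565 kPa.

P = 565 kPa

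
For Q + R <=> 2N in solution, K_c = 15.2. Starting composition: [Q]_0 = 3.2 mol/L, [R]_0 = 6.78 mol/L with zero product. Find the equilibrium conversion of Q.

X = 0.850

Let X = conversion of Q; extent ξ = 3.2·X mol/L.
Concentrations: [Q] = 3.2 − 3.2X; [R] = 6.78 − 3.2X; [N] = 6.4X.
K_c = [N]^2 / ([Q] [R]).
Setting equal to 15.2 and solving for X on (0,1) gives X = 0.850.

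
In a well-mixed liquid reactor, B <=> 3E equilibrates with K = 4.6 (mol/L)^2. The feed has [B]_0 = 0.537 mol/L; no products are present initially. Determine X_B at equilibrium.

X = 0.612

Let X = conversion of B; extent ξ = 0.537·X mol/L.
Concentrations: [B] = 0.537 − 0.537X; [E] = 1.61X.
K = [E]^3 / ([B]).
Equating to 4.6 (mol/L)^2: the physical root is X = 0.612.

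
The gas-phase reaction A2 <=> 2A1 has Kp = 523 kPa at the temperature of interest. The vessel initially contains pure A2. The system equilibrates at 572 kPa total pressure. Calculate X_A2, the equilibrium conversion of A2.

Take 1 mol A2 as basis and let X be its fractional conversion, so ξ = X.
Species balance: n_A2 = 1 − X; n_A1 = 2X.
n_T = Σnᵢ = 1 + X.
Mole fractions y_i = n_i/n_T; Kp = p_A1^2 / (p_A2) with p_i = y_i·P.
This yields a degree-2 equation in X; solving on (0,1), X = 0.431.

X = 0.431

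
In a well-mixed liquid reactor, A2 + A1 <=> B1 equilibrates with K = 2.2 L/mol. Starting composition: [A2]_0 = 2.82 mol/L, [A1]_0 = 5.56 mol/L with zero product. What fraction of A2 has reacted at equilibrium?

X = 0.872

Let X = conversion of A2; extent ξ = 2.82·X mol/L.
Concentrations: [A2] = 2.82 − 2.82X; [A1] = 5.56 − 2.82X; [B1] = 2.82X.
K = [B1] / ([A2] [A1]).
Equating to 2.2 L/mol: the physical root is X = 0.872.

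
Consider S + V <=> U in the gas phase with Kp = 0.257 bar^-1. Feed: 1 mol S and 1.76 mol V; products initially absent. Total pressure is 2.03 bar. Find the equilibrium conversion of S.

Basis: 1 mol S initially; let X = conversion of S. Extent ξ = X.
Mole table: n_S = 1 − X; n_V = 1.76 − X; n_U = X.
Total moles n_T = 2.76 − X.
Mole fractions y_i = n_i/n_T; Kp = p_U / (p_S p_V) with p_i = y_i·P.
This yields a degree-2 equation in X; solving on (0,1), X = 0.239.

X = 0.239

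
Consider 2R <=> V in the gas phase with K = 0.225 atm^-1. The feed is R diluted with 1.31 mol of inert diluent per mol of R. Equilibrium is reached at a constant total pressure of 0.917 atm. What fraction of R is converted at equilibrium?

X = 0.137

Basis: 1 mol R initially; let X = conversion of R. Extent ξ = 0.5X.
Moles: n_R = 1 − X; n_V = 0.5X; n_I = 1.31 (inert).
Summing: n_T = 2.31 − 0.5X.
Mole fractions y_i = n_i/n_T; K = p_V / (p_R^2) with p_i = y_i·P.
Substituting and setting equal to 0.225 atm^-1 gives a polynomial in X; the root in (0,1) is X = 0.137.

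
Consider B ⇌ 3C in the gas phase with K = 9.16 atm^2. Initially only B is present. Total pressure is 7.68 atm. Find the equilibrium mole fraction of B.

y_B = 0.558

Take 1 mol B as basis and let X be its fractional conversion, so ξ = X.
Mole table: n_B = 1 − X; n_C = 3X.
Total moles n_T = 1 + 2X.
With p_i = (n_i/n_T)P, K = p_C^3 / (p_B).
Substituting and setting equal to 9.16 atm^2 gives a polynomial in X; the root in (0,1) is X = 0.209.
Then n_B = 0.791, n_T = 1.42, so y_B = 0.558.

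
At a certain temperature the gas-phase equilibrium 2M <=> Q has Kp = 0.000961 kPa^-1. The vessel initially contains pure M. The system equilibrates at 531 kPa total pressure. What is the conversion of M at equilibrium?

X = 0.427

Take 1 mol M as basis and let X be its fractional conversion, so ξ = 0.5X.
Moles: n_M = 1 − X; n_Q = 0.5X.
n_T = Σnᵢ = 1 − 0.5X.
With p_i = (n_i/n_T)P, Kp = p_Q / (p_M^2).
Substituting and setting equal to 0.000961 kPa^-1 gives a polynomial in X; the root in (0,1) is X = 0.427.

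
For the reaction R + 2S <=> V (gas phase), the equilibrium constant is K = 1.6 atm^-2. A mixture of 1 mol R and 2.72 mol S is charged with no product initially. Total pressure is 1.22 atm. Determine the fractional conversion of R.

Let X = conversion of R (basis 1 mol R); extent of reaction ξ = X.
Moles: n_R = 1 − X; n_S = 2.72 − 2X; n_V = X.
Summing: n_T = 3.72 − 2X.
Mole fractions y_i = n_i/n_T; K = p_V / (p_R p_S^2) with p_i = y_i·P.
Substituting and setting equal to 1.6 atm^-2 gives a polynomial in X; the root in (0,1) is X = 0.490.

X = 0.490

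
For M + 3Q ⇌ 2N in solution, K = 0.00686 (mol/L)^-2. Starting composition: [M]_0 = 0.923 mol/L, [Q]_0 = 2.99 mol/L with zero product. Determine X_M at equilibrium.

X = 0.160

Let X = conversion of M; extent ξ = 0.923·X mol/L.
Concentrations: [M] = 0.923 − 0.923X; [Q] = 2.99 − 2.77X; [N] = 1.85X.
K = [N]^2 / ([M] [Q]^3).
Equating to 0.00686 (mol/L)^-2: the physical root is X = 0.160.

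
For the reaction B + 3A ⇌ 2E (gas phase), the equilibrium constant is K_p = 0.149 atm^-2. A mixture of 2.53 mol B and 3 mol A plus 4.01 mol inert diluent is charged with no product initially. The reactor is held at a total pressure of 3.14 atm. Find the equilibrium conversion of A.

X = 0.305

Take 3 mol A as basis and let X be its fractional conversion, so ξ = X.
Species balance: n_B = 2.53 − X; n_A = 3 − 3X; n_E = 2X; n_I = 4.01 (inert).
Total moles n_T = 9.54 − 2X.
y_i = n_i/n_T, p_i = y_i·P. K_p = p_E^2 / (p_B p_A^3).
Setting this equal to 0.149 atm^-2 and taking the physical root (0 < X < 1) gives X = 0.305.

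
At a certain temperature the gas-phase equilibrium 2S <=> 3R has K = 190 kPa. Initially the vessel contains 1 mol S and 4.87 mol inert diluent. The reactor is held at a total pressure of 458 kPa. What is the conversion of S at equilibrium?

Take 1 mol S as basis and let X be its fractional conversion, so ξ = 0.5X.
Moles: n_S = 1 − X; n_R = 1.5X; n_I = 4.87 (inert).
Summing: n_T = 5.87 + 0.5X.
y_i = n_i/n_T, p_i = y_i·P. K = p_R^3 / (p_S^2).
Substituting and setting equal to 190 kPa gives a polynomial in X; the root in (0,1) is X = 0.541.

X = 0.541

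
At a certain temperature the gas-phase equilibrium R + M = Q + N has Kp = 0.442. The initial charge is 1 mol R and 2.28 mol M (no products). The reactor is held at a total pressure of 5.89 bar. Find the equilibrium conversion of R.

Take 1 mol R as basis and let X be its fractional conversion, so ξ = X.
Species balance: n_R = 1 − X; n_M = 2.28 − X; n_Q = X; n_N = X.
Total moles n_T = 3.28 (Δν = 0, constant).
y_i = n_i/n_T, p_i = y_i·P. Kp = p_Q p_N / (p_R p_M).
Substituting and setting equal to 0.442 gives a polynomial in X; the root in (0,1) is X = 0.570.

X = 0.570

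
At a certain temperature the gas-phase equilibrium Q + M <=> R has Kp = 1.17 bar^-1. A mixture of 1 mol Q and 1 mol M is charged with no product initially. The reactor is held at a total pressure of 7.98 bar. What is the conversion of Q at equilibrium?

X = 0.689

Take 1 mol Q as basis and let X be its fractional conversion, so ξ = X.
Moles: n_Q = 1 − X; n_M = 1 − X; n_R = X.
Summing: n_T = 2 − X.
y_i = n_i/n_T, p_i = y_i·P. Kp = p_R / (p_Q p_M).
This yields a degree-2 equation in X; solving on (0,1), X = 0.689.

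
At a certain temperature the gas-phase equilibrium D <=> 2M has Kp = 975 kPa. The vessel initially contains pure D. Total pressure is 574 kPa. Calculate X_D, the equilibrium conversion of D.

Take 1 mol D as basis and let X be its fractional conversion, so ξ = X.
Species balance: n_D = 1 − X; n_M = 2X.
Total moles n_T = 1 + X.
With p_i = (n_i/n_T)P, Kp = p_M^2 / (p_D).
Setting this equal to 975 kPa and taking the physical root (0 < X < 1) gives X = 0.546.

X = 0.546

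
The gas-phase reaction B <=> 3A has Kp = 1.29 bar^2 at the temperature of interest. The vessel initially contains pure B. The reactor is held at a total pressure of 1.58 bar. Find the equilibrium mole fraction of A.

Basis: 1 mol B initially; let X = conversion of B. Extent ξ = X.
Species balance: n_B = 1 − X; n_A = 3X.
Summing: n_T = 1 + 2X.
y_i = n_i/n_T, p_i = y_i·P. Kp = p_A^3 / (p_B).
Setting this equal to 1.29 bar^2 and taking the physical root (0 < X < 1) gives X = 0.328.
Then n_A = 0.984, n_T = 1.66, so y_A = 0.594.

y_A = 0.594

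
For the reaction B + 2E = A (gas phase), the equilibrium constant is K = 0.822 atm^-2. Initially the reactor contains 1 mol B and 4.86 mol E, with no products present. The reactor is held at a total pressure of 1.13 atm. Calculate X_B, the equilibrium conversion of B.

X = 0.403

Basis: 1 mol B initially; let X = conversion of B. Extent ξ = X.
Species balance: n_B = 1 − X; n_E = 4.86 − 2X; n_A = X.
Total moles n_T = 5.86 − 2X.
With p_i = (n_i/n_T)P, K = p_A / (p_B p_E^2).
Equating to 0.822 atm^-2 and solving on 0 < X < 1: X = 0.403.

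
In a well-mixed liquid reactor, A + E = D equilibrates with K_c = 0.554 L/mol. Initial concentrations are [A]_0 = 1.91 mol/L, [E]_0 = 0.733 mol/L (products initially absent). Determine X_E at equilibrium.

Let X = conversion of E; extent ξ = 0.733·X mol/L.
Concentrations: [A] = 1.91 − 0.733X; [E] = 0.733 − 0.733X; [D] = 0.733X.
K_c = [D] / ([A] [E]).
Solving K_c = 0.554 for X ∈ (0,1): X = 0.465.

X = 0.465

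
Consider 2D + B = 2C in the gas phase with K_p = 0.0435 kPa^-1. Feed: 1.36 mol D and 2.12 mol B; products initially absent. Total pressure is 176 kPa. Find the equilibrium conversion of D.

X = 0.672

Let X = conversion of D (basis 1.36 mol D); extent of reaction ξ = 0.68X.
Species balance: n_D = 1.36 − 1.36X; n_B = 2.12 − 0.68X; n_C = 1.36X.
Summing: n_T = 3.48 − 0.68X.
Mole fractions y_i = n_i/n_T; K_p = p_C^2 / (p_D^2 p_B) with p_i = y_i·P.
This yields a degree-3 equation in X; solving on (0,1), X = 0.672.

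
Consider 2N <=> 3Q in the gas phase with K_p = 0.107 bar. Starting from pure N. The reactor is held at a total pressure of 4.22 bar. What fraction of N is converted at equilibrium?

Basis: 1 mol N initially; let X = conversion of N. Extent ξ = 0.5X.
At extent ξ: n_N = 1 − X; n_Q = 1.5X.
n_T = Σnᵢ = 1 + 0.5X.
With p_i = (n_i/n_T)P, K_p = p_Q^3 / (p_N^2).
This yields a degree-3 equation in X; solving on (0,1), X = 0.177.

X = 0.177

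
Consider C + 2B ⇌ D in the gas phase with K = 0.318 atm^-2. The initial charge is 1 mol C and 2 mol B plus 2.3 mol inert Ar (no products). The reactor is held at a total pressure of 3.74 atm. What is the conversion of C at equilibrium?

X = 0.288

Take 1 mol C as basis and let X be its fractional conversion, so ξ = X.
Moles: n_C = 1 − X; n_B = 2 − 2X; n_D = X; n_I = 2.3 (inert).
Total moles n_T = 5.3 − 2X.
Mole fractions y_i = n_i/n_T; K = p_D / (p_C p_B^2) with p_i = y_i·P.
Equating to 0.318 atm^-2 and solving on 0 < X < 1: X = 0.288.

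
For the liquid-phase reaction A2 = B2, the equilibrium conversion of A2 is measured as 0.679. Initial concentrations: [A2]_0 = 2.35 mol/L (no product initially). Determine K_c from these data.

Let X = conversion of A2.
Concentrations: [A2] = 2.35 − 2.35X; [B2] = 2.35X.
At X = 0.679: [A2] = 0.754, [B2] = 1.6.
K_c = [B2] / ([A2]) = 2.12.

K_c = 2.12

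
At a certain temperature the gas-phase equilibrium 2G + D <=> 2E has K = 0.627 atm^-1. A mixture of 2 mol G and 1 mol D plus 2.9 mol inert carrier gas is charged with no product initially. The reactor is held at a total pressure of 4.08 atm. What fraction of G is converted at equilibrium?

Let X = conversion of G (basis 2 mol G); extent of reaction ξ = X.
Moles: n_G = 2 − 2X; n_D = 1 − X; n_E = 2X; n_I = 2.9 (inert).
Summing: n_T = 5.9 − X.
y_i = n_i/n_T, p_i = y_i·P. K = p_E^2 / (p_G^2 p_D).
This yields a degree-3 equation in X; solving on (0,1), X = 0.353.

X = 0.353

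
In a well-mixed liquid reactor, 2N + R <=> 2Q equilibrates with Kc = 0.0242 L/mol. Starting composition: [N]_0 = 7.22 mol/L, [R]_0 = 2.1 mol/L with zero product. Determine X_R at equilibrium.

X = 0.277

Let X = conversion of R; extent ξ = 2.1·X mol/L.
Concentrations: [N] = 7.22 − 4.2X; [R] = 2.1 − 2.1X; [Q] = 4.2X.
Kc = [Q]^2 / ([N]^2 [R]).
Equating to 0.0242 L/mol: the physical root is X = 0.277.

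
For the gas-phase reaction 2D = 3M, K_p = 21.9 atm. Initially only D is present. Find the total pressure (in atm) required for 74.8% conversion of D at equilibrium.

Let X = conversion of D (basis 1 mol D); extent of reaction ξ = 0.5X.
Mole table: n_D = 1 − X; n_M = 1.5X.
Total moles n_T = 1 + 0.5X.
K_p = p_M^3 / (p_D^2) with p_i = (n_i/n_T)·P.
At X = 0.748: the mole-fraction product g(X) = Π y_i^ν_i = 16.19. Since K_p = g(X)·P^{1}, P = (K_p/g)^(1/1) = (21.9/16.19)^(1/1) = 1.35 atm.

P = 1.35 atm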